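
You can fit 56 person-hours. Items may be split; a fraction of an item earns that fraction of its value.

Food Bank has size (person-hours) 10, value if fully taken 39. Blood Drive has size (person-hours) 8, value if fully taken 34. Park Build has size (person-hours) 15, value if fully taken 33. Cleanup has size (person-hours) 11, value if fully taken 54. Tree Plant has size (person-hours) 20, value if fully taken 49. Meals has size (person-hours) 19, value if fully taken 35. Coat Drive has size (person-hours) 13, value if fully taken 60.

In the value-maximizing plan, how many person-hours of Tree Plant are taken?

Sort by value density: Cleanup 54/11≈4.91, Coat Drive 60/13≈4.62, Blood Drive 34/8≈4.25, Food Bank 39/10≈3.9, Tree Plant 49/20≈2.45, Park Build 33/15≈2.2, Meals 35/19≈1.84.
All 11 person-hours of Cleanup fit (value 54) ; 45 remain.
Coat Drive: take in full, 13 person-hours for value 60 ; 32 left.
Blood Drive: take in full, 8 person-hours for value 34 ; 24 left.
Food Bank: take in full, 10 person-hours for value 39 ; 14 left.
Fill the last 14 person-hours with part of Tree Plant: 14/20 of it earns 34.3.

14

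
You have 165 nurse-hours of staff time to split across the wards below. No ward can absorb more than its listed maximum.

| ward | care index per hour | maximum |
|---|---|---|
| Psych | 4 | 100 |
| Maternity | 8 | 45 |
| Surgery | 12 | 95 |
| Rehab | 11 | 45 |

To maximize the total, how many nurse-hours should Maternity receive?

Order the wards by care index per hour: Surgery 12 > Rehab 11 > Maternity 8 > Psych 4.
Surgery: +95 to 95 (cap) — 70 left.
Rehab: +45 to 45 (cap) — 25 left.
Only 25 left; Maternity takes them to reach 25.

25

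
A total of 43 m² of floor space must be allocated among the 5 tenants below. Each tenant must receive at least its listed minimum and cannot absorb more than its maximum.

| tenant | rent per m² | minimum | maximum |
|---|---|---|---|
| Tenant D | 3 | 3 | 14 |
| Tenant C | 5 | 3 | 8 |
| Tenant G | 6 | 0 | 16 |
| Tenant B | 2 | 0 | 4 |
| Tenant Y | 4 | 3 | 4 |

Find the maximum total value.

Meeting every minimum uses 3+3+0+0+3 = 9 m², leaving 34.
Rank by rent per m²: Tenant G 6 > Tenant C 5 > Tenant Y 4 > Tenant D 3 > Tenant B 2.
Tenant G: +16 to 16 (cap) ; 18 left.
Tenant C takes 5 more to reach its cap of 8 ; 13 left.
Tenant Y takes 1 more to reach its cap of 4 ; 12 left.
Tenant D: +11 to 14 (cap) ; 1 left.
Tenant B: +1 (room for 4) → 1. Pool exhausted.
Total = 3×14 + 5×8 + 6×16 + 2×1 + 4×4 = 196.

196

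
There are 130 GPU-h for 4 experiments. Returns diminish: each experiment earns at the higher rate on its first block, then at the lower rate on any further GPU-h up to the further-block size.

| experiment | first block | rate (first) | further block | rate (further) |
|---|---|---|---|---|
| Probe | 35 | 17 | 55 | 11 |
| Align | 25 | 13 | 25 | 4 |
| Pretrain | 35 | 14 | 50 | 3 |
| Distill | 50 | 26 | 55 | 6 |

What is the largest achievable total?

2515

Order all 8 blocks by rate: Distill/first 26 > Probe/first 17 > Pretrain/first 14 > Align/first 13 > Probe/second 11 > Distill/second 6 > Align/second 4 > Pretrain/second 3.
Distill/first (26): +50 ; 80 left.
Fill Probe first block (35 at 17) ; 45 left.
Fill Pretrain first block (35 at 14) ; 10 left.
10 remain; put them into Align first at 13.
Total = 26×50 + 17×35 + 14×35 + 13×10 = 2515.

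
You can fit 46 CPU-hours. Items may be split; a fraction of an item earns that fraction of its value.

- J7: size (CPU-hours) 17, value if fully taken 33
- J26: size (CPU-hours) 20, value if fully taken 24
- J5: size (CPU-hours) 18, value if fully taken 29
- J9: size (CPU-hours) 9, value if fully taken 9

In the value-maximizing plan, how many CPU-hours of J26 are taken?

Sort by value density: J7 33/17≈1.94, J5 29/18≈1.61, J26 24/20≈1.2, J9 9/9≈1.
All 17 CPU-hours of J7 fit (value 33) — 29 remain.
All 18 CPU-hours of J5 fit (value 29) — 11 remain.
Only 11 CPU-hours remain; take 11/20 of J26 for value 24×11/20 = 13.2.

11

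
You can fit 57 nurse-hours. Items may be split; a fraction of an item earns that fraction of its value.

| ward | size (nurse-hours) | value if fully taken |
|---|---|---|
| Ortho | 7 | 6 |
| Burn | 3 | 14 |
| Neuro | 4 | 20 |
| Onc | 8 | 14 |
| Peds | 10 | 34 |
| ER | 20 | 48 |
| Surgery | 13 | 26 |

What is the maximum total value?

Best value per unit of size first: Neuro 20/4≈5, Burn 14/3≈4.67, Peds 34/10≈3.4, ER 48/20≈2.4, Surgery 26/13≈2, Onc 14/8≈1.75, Ortho 6/7≈0.857.
All 4 nurse-hours of Neuro fit (value 20) ; 53 remain.
Burn: take in full, 3 nurse-hours for value 14 ; 50 left.
All 10 nurse-hours of Peds fit (value 34) ; 40 remain.
Take all of ER (20 nurse-hours, value 48) ; 20 nurse-hours left.
Take all of Surgery (13 nurse-hours, value 26) ; 7 nurse-hours left.
7 nurse-hours left: a 7/8 share of Onc gives 14×7/8 = 12.25.
Total value = 154.25.

154.25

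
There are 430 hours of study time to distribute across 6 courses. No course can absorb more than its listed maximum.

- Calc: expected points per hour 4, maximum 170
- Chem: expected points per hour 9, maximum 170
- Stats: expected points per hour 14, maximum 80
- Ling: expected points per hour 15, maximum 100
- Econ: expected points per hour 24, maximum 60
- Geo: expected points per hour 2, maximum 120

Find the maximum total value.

Order the courses by expected points per hour: Econ 24 > Ling 15 > Stats 14 > Chem 9 > Calc 4 > Geo 2.
Econ: +60 to 60 (cap) — 370 left.
Ling: +100 to 100 (cap) — 270 left.
Give Stats 80 to hit its cap of 80 — 190 left.
Chem takes 170 to reach its cap of 170 — 20 left.
Only 20 left; Calc takes them to reach 20.
Total = 4×20 + 9×170 + 14×80 + 15×100 + 24×60 = 5670.

5670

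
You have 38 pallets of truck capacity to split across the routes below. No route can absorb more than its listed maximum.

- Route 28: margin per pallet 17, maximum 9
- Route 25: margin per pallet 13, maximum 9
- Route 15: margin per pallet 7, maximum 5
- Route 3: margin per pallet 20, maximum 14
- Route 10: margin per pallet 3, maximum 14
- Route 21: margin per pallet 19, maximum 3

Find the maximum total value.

Order the routes by margin per pallet: Route 3 20 > Route 21 19 > Route 28 17 > Route 25 13 > Route 15 7 > Route 10 3.
Give Route 3 14 to hit its cap of 14 — 24 left.
Give Route 21 3 to hit its cap of 3 — 21 left.
Route 28: +9 to 9 (cap) — 12 left.
Route 25 takes 9 to reach its cap of 9 — 3 left.
Route 15 has room for 5 but only 3 remain, so it gets 3.
Total = 17×9 + 13×9 + 7×3 + 20×14 + 19×3 = 628.

628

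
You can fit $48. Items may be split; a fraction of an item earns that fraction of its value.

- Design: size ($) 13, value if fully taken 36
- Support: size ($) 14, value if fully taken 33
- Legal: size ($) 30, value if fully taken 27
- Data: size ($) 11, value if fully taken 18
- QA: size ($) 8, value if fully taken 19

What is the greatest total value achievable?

Best value per unit of size first: Design 36/13≈2.77, QA 19/8≈2.38, Support 33/14≈2.36, Data 18/11≈1.64, Legal 27/30≈0.9.
All 13 $ of Design fit (value 36) — 35 remain.
QA: take in full, 8 $ for value 19 — 27 left.
Take all of Support (14 $, value 33) — 13 $ left.
Take all of Data (11 $, value 18) — 2 $ left.
Only 2 $ remain; take 2/30 of Legal for value 27×2/30 = 1.8.
Total value = 107.8.

107.8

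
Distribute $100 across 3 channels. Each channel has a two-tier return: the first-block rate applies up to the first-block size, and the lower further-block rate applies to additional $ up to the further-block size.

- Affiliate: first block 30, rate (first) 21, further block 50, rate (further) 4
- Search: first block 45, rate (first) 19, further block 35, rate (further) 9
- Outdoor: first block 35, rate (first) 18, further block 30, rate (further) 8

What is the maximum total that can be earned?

Treat each block as its own option and order by rate: Affiliate/first 21 > Search/first 19 > Outdoor/first 18 > Search/second 9 > Outdoor/second 8 > Affiliate/second 4.
Fill Affiliate first block (30 at 21) ; 70 left.
Search first at 19: fill all 45 ; 25 left.
Outdoor/first: +25 of 35 at 18; pool empty.
Total = 21×30 + 19×45 + 18×25 = 1935.

1935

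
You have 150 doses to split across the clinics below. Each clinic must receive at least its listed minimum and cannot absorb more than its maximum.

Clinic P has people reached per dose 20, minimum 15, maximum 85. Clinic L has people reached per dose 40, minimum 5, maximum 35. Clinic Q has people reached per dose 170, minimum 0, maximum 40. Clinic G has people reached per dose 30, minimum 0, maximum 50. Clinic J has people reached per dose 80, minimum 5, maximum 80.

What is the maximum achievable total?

14100

Meeting every minimum uses 15+5+0+0+5 = 25 doses, leaving 125.
Rank by people reached per dose: Clinic Q 170 > Clinic J 80 > Clinic L 40 > Clinic G 30 > Clinic P 20.
Clinic Q: +40 to 40 (cap) — 85 left.
Give Clinic J 75 more to hit its cap of 80 — 10 left.
Only 10 left; Clinic L takes them to reach 15.
Total = 20×15 + 40×15 + 170×40 + 80×80 = 14100.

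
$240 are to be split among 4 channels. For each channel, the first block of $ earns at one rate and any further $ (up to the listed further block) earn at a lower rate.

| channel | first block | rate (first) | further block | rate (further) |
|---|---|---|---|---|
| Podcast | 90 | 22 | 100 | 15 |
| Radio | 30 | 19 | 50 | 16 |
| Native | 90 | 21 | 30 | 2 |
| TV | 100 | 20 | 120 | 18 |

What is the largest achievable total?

5070

Rank every tier by rate: Podcast/first 22 > Native/first 21 > TV/first 20 > Radio/first 19 > TV/second 18 > Radio/second 16 > Podcast/second 15 > Native/second 2.
Fill Podcast first block (90 at 22) → 150 left.
Fill Native first block (90 at 21) → 60 left.
TV first at 20: only 60 left, fill 60.
Total = 22×90 + 21×90 + 20×60 = 5070.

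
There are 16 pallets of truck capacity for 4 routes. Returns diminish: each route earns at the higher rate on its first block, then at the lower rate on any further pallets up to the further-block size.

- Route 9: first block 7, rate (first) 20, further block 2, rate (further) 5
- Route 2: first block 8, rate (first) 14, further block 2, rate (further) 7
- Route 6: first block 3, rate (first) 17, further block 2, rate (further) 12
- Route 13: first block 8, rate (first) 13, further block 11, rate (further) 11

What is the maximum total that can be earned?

Treat each block as its own option and order by rate: Route 9/tier1 20 > Route 6/tier1 17 > Route 2/tier1 14 > Route 13/tier1 13 > Route 6/tier2 12 > Route 13/tier2 11 > Route 2/tier2 7 > Route 9/tier2 5.
Route 9/tier1 (20): +7 — 9 left.
Route 6 tier1 at 17: fill all 3 — 6 left.
6 remain; put them into Route 2 tier1 at 14.
Total = 20×7 + 17×3 + 14×6 = 275.

275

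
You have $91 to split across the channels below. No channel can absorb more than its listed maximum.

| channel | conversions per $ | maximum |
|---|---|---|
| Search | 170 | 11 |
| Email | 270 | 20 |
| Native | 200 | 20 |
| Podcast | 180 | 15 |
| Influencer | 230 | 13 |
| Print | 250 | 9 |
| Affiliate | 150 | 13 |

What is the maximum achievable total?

Rank by conversions per $: Email 270 > Print 250 > Influencer 230 > Native 200 > Podcast 180 > Search 170 > Affiliate 150.
Give Email 20 to hit its cap of 20 → 71 left.
Print takes 9 to reach its cap of 9 → 62 left.
Influencer: +13 to 13 (cap) → 49 left.
Give Native 20 to hit its cap of 20 → 29 left.
Give Podcast 15 to hit its cap of 15 → 14 left.
Give Search 11 to hit its cap of 11 → 3 left.
Affiliate has room for 13 but only 3 remain, so it gets 3.
Total = 170×11 + 270×20 + 200×20 + 180×15 + 230×13 + 250×9 + 150×3 = 19660.

19660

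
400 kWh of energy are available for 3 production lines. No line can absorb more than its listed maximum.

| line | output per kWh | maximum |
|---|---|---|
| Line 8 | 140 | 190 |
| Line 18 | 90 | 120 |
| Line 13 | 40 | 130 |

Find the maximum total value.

Highest output per kWh first: Line 8 140 > Line 18 90 > Line 13 40.
Line 8: +190 to 190 (cap) ; 210 left.
Line 18: +120 to 120 (cap) ; 90 left.
Line 13 has room for 130 but only 90 remain, so it gets 90.
Total = 140×190 + 90×120 + 40×90 = 41000.

41000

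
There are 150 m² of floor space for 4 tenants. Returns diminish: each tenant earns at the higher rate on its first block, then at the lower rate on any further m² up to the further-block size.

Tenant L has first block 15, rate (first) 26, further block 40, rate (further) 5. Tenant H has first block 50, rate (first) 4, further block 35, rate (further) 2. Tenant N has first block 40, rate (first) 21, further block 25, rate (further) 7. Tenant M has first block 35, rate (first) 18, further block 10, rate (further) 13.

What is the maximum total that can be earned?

Rank every tier by rate: Tenant L/T1 26 > Tenant N/T1 21 > Tenant M/T1 18 > Tenant M/T2 13 > Tenant N/T2 7 > Tenant L/T2 5 > Tenant H/T1 4 > Tenant H/T2 2.
Tenant L/T1 (26): +15 ; 135 left.
Fill Tenant N T1 block (40 at 21) ; 95 left.
Tenant M T1 at 18: fill all 35 ; 60 left.
Tenant M T2 at 13: fill all 10 ; 50 left.
Fill Tenant N T2 block (25 at 7) ; 25 left.
Tenant L T2 at 5: only 25 left, fill 25.
Total = 26×15 + 21×40 + 18×35 + 13×10 + 7×25 + 5×25 = 2290.

2290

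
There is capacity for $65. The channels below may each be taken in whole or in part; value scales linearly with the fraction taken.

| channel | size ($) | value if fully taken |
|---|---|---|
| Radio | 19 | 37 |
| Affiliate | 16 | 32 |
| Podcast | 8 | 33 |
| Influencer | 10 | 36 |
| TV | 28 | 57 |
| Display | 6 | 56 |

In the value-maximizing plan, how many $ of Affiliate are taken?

13

Rank by value-to-size ratio: Display 56/6≈9.33, Podcast 33/8≈4.12, Influencer 36/10≈3.6, TV 57/28≈2.04, Affiliate 32/16≈2, Radio 37/19≈1.95.
All 6 $ of Display fit (value 56) ; 59 remain.
Podcast: take in full, 8 $ for value 33 ; 51 left.
All 10 $ of Influencer fit (value 36) ; 41 remain.
All 28 $ of TV fit (value 57) ; 13 remain.
Fill the last 13 $ with part of Affiliate: 13/16 of it earns 26.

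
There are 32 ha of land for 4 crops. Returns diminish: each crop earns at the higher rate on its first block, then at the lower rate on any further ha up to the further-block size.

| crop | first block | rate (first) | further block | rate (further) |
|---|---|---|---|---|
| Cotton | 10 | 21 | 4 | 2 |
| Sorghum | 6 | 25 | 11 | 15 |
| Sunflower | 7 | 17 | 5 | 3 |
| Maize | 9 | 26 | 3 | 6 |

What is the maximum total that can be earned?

Rank every tier by rate: Maize/first 26 > Sorghum/first 25 > Cotton/first 21 > Sunflower/first 17 > Sorghum/second 15 > Maize/second 6 > Sunflower/second 3 > Cotton/second 2.
Maize/first (26): +9 → 23 left.
Sorghum/first (25): +6 → 17 left.
Cotton first at 21: fill all 10 → 7 left.
Sunflower/first (17): +7 → 0 left.
Total = 26×9 + 25×6 + 21×10 + 17×7 = 713.

713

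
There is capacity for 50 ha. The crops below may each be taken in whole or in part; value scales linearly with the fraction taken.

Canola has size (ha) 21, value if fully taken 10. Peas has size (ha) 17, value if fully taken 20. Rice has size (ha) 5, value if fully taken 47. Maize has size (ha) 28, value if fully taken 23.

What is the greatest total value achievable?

90

Sort by value density: Rice 47/5≈9.4, Peas 20/17≈1.18, Maize 23/28≈0.821, Canola 10/21≈0.476.
Take all of Rice (5 ha, value 47) → 45 ha left.
All 17 ha of Peas fit (value 20) → 28 remain.
All 28 ha of Maize fit (value 23) → 0 remain.
Total value = 90.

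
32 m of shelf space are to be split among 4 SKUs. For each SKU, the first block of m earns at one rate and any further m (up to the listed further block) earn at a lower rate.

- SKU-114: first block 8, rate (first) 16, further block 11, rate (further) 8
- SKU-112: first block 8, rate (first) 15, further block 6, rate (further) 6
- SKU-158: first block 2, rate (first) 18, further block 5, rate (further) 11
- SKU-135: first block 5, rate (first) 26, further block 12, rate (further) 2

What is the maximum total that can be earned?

Treat each block as its own option and order by rate: SKU-135/tier1 26 > SKU-158/tier1 18 > SKU-114/tier1 16 > SKU-112/tier1 15 > SKU-158/tier2 11 > SKU-114/tier2 8 > SKU-112/tier2 6 > SKU-135/tier2 2.
SKU-135/tier1 (26): +5 → 27 left.
SKU-158/tier1 (18): +2 → 25 left.
SKU-114/tier1 (16): +8 → 17 left.
SKU-112/tier1 (15): +8 → 9 left.
SKU-158 tier2 at 11: fill all 5 → 4 left.
SKU-114/tier2: +4 of 11 at 8; pool empty.
Total = 26×5 + 18×2 + 16×8 + 15×8 + 11×5 + 8×4 = 501.

501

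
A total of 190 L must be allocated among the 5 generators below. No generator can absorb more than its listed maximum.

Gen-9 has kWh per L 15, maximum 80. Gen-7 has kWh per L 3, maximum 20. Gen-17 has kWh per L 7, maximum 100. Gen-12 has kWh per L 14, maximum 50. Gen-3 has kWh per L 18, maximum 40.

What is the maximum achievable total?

Order the generators by kWh per L: Gen-3 18 > Gen-9 15 > Gen-12 14 > Gen-17 7 > Gen-7 3.
Gen-3: +40 to 40 (cap) — 150 left.
Gen-9: +80 to 80 (cap) — 70 left.
Give Gen-12 50 to hit its cap of 50 — 20 left.
Gen-17: +20 (room for 100) → 20. Pool exhausted.
Total = 15×80 + 7×20 + 14×50 + 18×40 = 2760.

2760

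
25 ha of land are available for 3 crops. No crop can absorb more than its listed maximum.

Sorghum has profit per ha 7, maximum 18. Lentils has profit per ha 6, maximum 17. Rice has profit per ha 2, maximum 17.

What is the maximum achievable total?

Rank by profit per ha: Sorghum 7 > Lentils 6 > Rice 2.
Sorghum takes 18 to reach its cap of 18 → 7 left.
Only 7 left; Lentils takes them to reach 7.
Total = 7×18 + 6×7 = 168.

168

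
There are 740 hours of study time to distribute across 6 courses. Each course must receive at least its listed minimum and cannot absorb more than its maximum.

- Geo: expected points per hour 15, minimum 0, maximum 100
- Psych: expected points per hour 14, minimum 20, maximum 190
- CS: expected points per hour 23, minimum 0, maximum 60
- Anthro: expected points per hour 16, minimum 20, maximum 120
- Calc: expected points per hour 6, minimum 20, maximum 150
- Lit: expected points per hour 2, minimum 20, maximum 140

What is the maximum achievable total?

8600

Meeting every minimum uses 0+20+0+20+20+20 = 80 hours, leaving 660.
Order the courses by expected points per hour: CS 23 > Anthro 16 > Geo 15 > Psych 14 > Calc 6 > Lit 2.
Give CS 60 more to hit its cap of 60 → 600 left.
Anthro: +100 to 120 (cap) → 500 left.
Give Geo 100 more to hit its cap of 100 → 400 left.
Psych takes 170 more to reach its cap of 190 → 230 left.
Calc takes 130 more to reach its cap of 150 → 100 left.
Lit has room for 120 more but only 100 remain, so it gets 120.
Total = 15×100 + 14×190 + 23×60 + 16×120 + 6×150 + 2×120 = 8600.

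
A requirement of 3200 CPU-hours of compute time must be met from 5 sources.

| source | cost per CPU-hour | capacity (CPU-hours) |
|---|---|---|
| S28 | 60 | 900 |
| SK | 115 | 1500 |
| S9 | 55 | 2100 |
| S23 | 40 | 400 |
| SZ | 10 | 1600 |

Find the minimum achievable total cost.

Fill from the cheapest source first.
Take 1600 from SZ at 10 — need 1600 more.
Take 400 from S23 at 40 — need 1200 more.
S9 at 55: take 1200 of its 2100 — requirement met.
S28, SK: unused.
Cost = 1600×10 + 400×40 + 1200×55 = 98000.

98000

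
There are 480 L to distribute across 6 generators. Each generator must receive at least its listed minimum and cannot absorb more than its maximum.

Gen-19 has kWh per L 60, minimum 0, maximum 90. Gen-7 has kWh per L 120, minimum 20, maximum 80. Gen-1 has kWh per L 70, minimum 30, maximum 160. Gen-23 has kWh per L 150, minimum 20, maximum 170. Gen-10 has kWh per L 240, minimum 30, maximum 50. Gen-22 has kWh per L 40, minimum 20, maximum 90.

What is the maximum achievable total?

59100

Meeting every minimum uses 0+20+30+20+30+20 = 120 L, leaving 360.
Order the generators by kWh per L: Gen-10 240 > Gen-23 150 > Gen-7 120 > Gen-1 70 > Gen-19 60 > Gen-22 40.
Give Gen-10 20 more to hit its cap of 50 — 340 left.
Give Gen-23 150 more to hit its cap of 170 — 190 left.
Give Gen-7 60 more to hit its cap of 80 — 130 left.
Give Gen-1 130 more to hit its cap of 160 — 0 left.
Total = 120×80 + 70×160 + 150×170 + 240×50 + 40×20 = 59100.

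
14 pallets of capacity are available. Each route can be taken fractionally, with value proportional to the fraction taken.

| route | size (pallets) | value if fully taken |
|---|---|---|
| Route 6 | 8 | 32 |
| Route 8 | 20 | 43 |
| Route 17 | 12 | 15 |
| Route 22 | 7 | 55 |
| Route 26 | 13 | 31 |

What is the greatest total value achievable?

Best value per unit of size first: Route 22 55/7≈7.86, Route 6 32/8≈4, Route 26 31/13≈2.38, Route 8 43/20≈2.15, Route 17 15/12≈1.25.
Route 22: take in full, 7 pallets for value 55 — 7 left.
Only 7 pallets remain; take 7/8 of Route 6 for value 32×7/8 = 28.
Total value = 83.

83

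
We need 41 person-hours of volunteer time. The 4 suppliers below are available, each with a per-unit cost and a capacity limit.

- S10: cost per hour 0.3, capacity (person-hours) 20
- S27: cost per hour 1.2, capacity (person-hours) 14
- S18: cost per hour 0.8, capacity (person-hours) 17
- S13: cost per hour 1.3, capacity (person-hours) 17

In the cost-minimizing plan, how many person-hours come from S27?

4

Cheapest first:
S10 (0.3): use full 20 ; 21 person-hours to go.
Take 17 from S18 at 0.8 ; need 4 more.
S27 at 1.2: take 4 of its 14 ; requirement met.
S13: unused.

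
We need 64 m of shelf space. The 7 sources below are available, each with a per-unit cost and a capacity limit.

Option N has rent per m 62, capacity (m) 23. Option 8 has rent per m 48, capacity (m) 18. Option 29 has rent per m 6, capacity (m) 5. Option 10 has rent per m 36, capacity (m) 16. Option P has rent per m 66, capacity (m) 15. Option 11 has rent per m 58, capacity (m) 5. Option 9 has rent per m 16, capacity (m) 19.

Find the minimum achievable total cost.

2126

Fill from the cheapest source first.
Option 29 (6): use full 5 ; 59 m to go.
Take 19 from Option 9 at 16 ; need 40 more.
Option 10 at 36: take all 16 m ; 24 still needed.
Option 8 at 48: take all 18 m ; 6 still needed.
Take 5 from Option 11 at 58 ; need 1 more.
Option N at 62: take 1 of its 23 ; requirement met.
Option P: unused.
Cost = 5×6 + 19×16 + 16×36 + 18×48 + 5×58 + 1×62 = 2126.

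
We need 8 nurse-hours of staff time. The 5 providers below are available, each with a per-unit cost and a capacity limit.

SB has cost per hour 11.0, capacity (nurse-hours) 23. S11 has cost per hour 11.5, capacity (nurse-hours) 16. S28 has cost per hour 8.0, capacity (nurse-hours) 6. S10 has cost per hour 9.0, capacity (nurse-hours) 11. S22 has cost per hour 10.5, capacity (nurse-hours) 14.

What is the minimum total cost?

Use providers in increasing cost order.
S28 at 8.0: take all 6 nurse-hours — 2 still needed.
Take 2 from S10 at 9.0 to finish.
S22, SB, S11: unused.
Cost = 6×8.0 + 2×9.0 = 66.

66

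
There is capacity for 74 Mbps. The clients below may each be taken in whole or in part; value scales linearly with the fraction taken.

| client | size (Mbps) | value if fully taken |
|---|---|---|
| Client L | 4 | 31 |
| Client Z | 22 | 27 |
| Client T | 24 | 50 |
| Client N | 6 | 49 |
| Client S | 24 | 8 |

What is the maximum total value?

163

Rank by value-to-size ratio: Client N 49/6≈8.17, Client L 31/4≈7.75, Client T 50/24≈2.08, Client Z 27/22≈1.23, Client S 8/24≈0.333.
All 6 Mbps of Client N fit (value 49) — 68 remain.
All 4 Mbps of Client L fit (value 31) — 64 remain.
All 24 Mbps of Client T fit (value 50) — 40 remain.
All 22 Mbps of Client Z fit (value 27) — 18 remain.
Only 18 Mbps remain; take 18/24 of Client S for value 8×18/24 = 6.
Total value = 163.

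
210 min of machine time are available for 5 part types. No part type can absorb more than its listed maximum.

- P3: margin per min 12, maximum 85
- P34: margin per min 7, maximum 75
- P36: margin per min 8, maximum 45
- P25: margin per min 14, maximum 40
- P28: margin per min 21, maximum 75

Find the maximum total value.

3235

Order the part types by margin per min: P28 21 > P25 14 > P3 12 > P36 8 > P34 7.
P28 takes 75 to reach its cap of 75 ; 135 left.
P25: +40 to 40 (cap) ; 95 left.
Give P3 85 to hit its cap of 85 ; 10 left.
Only 10 left; P36 takes them to reach 10.
Total = 12×85 + 8×10 + 14×40 + 21×75 = 3235.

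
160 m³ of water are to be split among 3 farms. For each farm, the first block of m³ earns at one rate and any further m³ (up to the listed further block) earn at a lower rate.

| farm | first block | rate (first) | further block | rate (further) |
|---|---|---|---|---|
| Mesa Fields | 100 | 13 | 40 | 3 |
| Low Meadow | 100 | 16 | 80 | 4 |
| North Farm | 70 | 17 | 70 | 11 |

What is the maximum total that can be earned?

2630

Treat each block as its own option and order by rate: North Farm/first 17 > Low Meadow/first 16 > Mesa Fields/first 13 > North Farm/second 11 > Low Meadow/second 4 > Mesa Fields/second 3.
North Farm first at 17: fill all 70 → 90 left.
Low Meadow/first: +90 of 100 at 16; pool empty.
Total = 17×70 + 16×90 = 2630.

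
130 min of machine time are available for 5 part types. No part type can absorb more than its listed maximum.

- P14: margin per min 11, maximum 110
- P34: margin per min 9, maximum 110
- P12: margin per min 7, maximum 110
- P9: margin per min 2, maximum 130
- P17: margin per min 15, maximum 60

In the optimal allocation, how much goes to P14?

70

Rank by margin per min: P17 15 > P14 11 > P34 9 > P12 7 > P9 2.
P17 takes 60 to reach its cap of 60 → 70 left.
P14 has room for 110 but only 70 remain, so it gets 70.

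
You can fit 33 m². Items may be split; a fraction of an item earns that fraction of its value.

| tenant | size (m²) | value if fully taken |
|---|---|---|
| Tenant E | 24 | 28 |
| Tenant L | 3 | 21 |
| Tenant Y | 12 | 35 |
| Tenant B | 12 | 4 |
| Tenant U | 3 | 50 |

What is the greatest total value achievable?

123.5

Rank by value-to-size ratio: Tenant U 50/3≈16.7, Tenant L 21/3≈7, Tenant Y 35/12≈2.92, Tenant E 28/24≈1.17, Tenant B 4/12≈0.333.
All 3 m² of Tenant U fit (value 50) ; 30 remain.
Take all of Tenant L (3 m², value 21) ; 27 m² left.
Take all of Tenant Y (12 m², value 35) ; 15 m² left.
Fill the last 15 m² with part of Tenant E: 15/24 of it earns 17.5.
Total value = 123.5.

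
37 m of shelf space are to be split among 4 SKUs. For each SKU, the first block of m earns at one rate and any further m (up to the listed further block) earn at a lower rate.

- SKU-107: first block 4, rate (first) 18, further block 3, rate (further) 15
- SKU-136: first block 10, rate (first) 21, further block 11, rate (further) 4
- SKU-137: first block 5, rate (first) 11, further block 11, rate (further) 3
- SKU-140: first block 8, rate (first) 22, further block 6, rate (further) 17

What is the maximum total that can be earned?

664

Order all 8 blocks by rate: SKU-140/first 22 > SKU-136/first 21 > SKU-107/first 18 > SKU-140/second 17 > SKU-107/second 15 > SKU-137/first 11 > SKU-136/second 4 > SKU-137/second 3.
Fill SKU-140 first block (8 at 22) → 29 left.
Fill SKU-136 first block (10 at 21) → 19 left.
SKU-107/first (18): +4 → 15 left.
Fill SKU-140 second block (6 at 17) → 9 left.
Fill SKU-107 second block (3 at 15) → 6 left.
SKU-137 first at 11: fill all 5 → 1 left.
1 remain; put them into SKU-136 second at 4.
Total = 22×8 + 21×10 + 18×4 + 17×6 + 15×3 + 11×5 + 4×1 = 664.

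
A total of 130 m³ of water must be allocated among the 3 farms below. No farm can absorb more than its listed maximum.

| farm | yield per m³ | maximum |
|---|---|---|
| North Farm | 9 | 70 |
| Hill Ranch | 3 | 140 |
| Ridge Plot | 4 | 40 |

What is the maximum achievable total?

850

Order the farms by yield per m³: North Farm 9 > Ridge Plot 4 > Hill Ranch 3.
North Farm: +70 to 70 (cap) — 60 left.
Ridge Plot takes 40 to reach its cap of 40 — 20 left.
Hill Ranch has room for 140 but only 20 remain, so it gets 20.
Total = 9×70 + 3×20 + 4×40 = 850.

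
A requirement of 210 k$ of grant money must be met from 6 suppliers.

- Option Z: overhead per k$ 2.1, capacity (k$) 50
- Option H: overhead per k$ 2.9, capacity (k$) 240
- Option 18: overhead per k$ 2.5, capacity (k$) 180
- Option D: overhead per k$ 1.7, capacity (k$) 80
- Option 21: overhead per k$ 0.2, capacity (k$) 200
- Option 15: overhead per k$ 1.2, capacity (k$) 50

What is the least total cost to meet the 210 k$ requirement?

Fill from the cheapest supplier first.
Option 21 at 0.2: take all 200 k$ ; 10 still needed.
Option 15 (1.2): take the remaining 10 ; done.
Option D, Option Z, Option 18, Option H: unused.
Cost = 200×0.2 + 10×1.2 = 52.

52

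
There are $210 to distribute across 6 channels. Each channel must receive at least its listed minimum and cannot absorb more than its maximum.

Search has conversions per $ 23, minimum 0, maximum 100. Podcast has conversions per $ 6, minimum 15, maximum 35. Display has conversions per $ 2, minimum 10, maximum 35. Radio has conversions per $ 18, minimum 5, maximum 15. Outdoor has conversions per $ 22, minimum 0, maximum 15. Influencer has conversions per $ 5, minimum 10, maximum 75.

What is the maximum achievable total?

3305

Meeting every minimum uses 0+15+10+5+0+10 = 40 $, leaving 170.
Highest conversions per $ first: Search 23 > Outdoor 22 > Radio 18 > Podcast 6 > Influencer 5 > Display 2.
Search takes 100 more to reach its cap of 100 — 70 left.
Outdoor: +15 to 15 (cap) — 55 left.
Give Radio 10 more to hit its cap of 15 — 45 left.
Podcast: +20 to 35 (cap) — 25 left.
Influencer: +25 (room for 65) → 35. Pool exhausted.
Total = 23×100 + 6×35 + 2×10 + 18×15 + 22×15 + 5×35 = 3305.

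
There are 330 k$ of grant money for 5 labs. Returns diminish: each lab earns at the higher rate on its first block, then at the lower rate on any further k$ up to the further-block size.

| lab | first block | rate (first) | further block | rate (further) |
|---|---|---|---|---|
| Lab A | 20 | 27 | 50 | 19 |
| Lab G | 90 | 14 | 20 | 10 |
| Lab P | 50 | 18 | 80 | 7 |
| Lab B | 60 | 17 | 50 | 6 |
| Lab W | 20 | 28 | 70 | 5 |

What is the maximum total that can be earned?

Treat each block as its own option and order by rate: Lab W/T1 28 > Lab A/T1 27 > Lab A/T2 19 > Lab P/T1 18 > Lab B/T1 17 > Lab G/T1 14 > Lab G/T2 10 > Lab P/T2 7 > Lab B/T2 6 > Lab W/T2 5.
Lab W T1 at 28: fill all 20 — 310 left.
Lab A T1 at 27: fill all 20 — 290 left.
Lab A/T2 (19): +50 — 240 left.
Lab P T1 at 18: fill all 50 — 190 left.
Lab B/T1 (17): +60 — 130 left.
Lab G/T1 (14): +90 — 40 left.
Lab G T2 at 10: fill all 20 — 20 left.
Lab P T2 at 7: only 20 left, fill 20.
Total = 28×20 + 27×20 + 19×50 + 18×50 + 17×60 + 14×90 + 10×20 + 7×20 = 5570.

5570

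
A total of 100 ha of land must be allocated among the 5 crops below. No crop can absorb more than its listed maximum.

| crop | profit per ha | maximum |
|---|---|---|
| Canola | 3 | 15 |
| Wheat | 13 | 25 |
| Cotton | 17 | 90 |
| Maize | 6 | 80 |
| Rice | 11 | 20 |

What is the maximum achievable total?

1660

Rank by profit per ha: Cotton 17 > Wheat 13 > Rice 11 > Maize 6 > Canola 3.
Cotton: +90 to 90 (cap) ; 10 left.
Only 10 left; Wheat takes them to reach 10.
Total = 13×10 + 17×90 = 1660.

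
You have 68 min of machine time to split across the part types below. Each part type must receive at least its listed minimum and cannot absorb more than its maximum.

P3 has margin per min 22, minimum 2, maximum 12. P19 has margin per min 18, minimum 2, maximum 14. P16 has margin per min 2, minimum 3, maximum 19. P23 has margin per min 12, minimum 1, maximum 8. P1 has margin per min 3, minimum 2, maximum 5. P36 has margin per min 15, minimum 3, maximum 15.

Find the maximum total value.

880

Meeting every minimum uses 2+2+3+1+2+3 = 13 min, leaving 55.
Order the part types by margin per min: P3 22 > P19 18 > P36 15 > P23 12 > P1 3 > P16 2.
P3 takes 10 more to reach its cap of 12 — 45 left.
P19: +12 to 14 (cap) — 33 left.
Give P36 12 more to hit its cap of 15 — 21 left.
P23 takes 7 more to reach its cap of 8 — 14 left.
Give P1 3 more to hit its cap of 5 — 11 left.
P16 has room for 16 more but only 11 remain, so it gets 14.
Total = 22×12 + 18×14 + 2×14 + 12×8 + 3×5 + 15×15 = 880.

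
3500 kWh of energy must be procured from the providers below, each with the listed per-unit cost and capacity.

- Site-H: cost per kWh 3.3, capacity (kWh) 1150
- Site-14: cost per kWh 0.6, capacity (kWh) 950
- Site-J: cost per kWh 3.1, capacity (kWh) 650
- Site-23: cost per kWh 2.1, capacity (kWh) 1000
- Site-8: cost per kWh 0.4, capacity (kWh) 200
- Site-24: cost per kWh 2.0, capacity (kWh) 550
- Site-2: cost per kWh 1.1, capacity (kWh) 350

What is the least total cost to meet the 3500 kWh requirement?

Use providers in increasing cost order.
Take 200 from Site-8 at 0.4 — need 3300 more.
Take 950 from Site-14 at 0.6 — need 2350 more.
Site-2 at 1.1: take all 350 kWh — 2000 still needed.
Site-24 (2.0): use full 550 — 1450 kWh to go.
Take 1000 from Site-23 at 2.1 — need 450 more.
Site-J at 3.1: take 450 of its 650 — requirement met.
Site-H: unused.
Cost = 200×0.4 + 950×0.6 + 350×1.1 + 550×2.0 + 1000×2.1 + 450×3.1 = 5630.

5630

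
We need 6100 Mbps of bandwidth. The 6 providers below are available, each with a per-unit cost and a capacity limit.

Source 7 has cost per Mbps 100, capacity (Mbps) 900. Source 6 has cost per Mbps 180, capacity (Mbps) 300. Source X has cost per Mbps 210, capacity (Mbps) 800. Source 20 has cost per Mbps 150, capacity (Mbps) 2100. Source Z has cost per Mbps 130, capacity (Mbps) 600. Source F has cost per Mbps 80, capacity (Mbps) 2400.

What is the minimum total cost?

693000

Fill from the cheapest provider first.
Take 2400 from Source F at 80 — need 3700 more.
Source 7 at 100: take all 900 Mbps — 2800 still needed.
Source Z (130): use full 600 — 2200 Mbps to go.
Source 20 (150): use full 2100 — 100 Mbps to go.
Source 6 at 180: take 100 of its 300 — requirement met.
Source X: unused.
Cost = 2400×80 + 900×100 + 600×130 + 2100×150 + 100×180 = 693000.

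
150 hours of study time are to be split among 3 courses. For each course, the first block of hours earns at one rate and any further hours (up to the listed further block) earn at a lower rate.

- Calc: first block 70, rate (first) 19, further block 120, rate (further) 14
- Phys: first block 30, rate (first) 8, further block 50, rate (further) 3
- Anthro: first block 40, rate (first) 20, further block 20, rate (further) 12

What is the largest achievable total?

2690

Order all 6 blocks by rate: Anthro/tier1 20 > Calc/tier1 19 > Calc/tier2 14 > Anthro/tier2 12 > Phys/tier1 8 > Phys/tier2 3.
Anthro/tier1 (20): +40 ; 110 left.
Calc/tier1 (19): +70 ; 40 left.
40 remain; put them into Calc tier2 at 14.
Total = 20×40 + 19×70 + 14×40 = 2690.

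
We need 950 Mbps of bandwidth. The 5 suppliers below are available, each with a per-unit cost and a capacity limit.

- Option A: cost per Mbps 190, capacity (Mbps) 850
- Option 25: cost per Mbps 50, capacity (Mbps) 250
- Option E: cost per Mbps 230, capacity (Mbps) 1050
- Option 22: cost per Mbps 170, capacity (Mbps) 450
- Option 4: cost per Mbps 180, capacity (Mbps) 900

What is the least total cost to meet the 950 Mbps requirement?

Cheapest first:
Take 250 from Option 25 at 50 — need 700 more.
Take 450 from Option 22 at 170 — need 250 more.
Option 4 at 180: take 250 of its 900 — requirement met.
Option A, Option E: unused.
Cost = 250×50 + 450×170 + 250×180 = 134000.

134000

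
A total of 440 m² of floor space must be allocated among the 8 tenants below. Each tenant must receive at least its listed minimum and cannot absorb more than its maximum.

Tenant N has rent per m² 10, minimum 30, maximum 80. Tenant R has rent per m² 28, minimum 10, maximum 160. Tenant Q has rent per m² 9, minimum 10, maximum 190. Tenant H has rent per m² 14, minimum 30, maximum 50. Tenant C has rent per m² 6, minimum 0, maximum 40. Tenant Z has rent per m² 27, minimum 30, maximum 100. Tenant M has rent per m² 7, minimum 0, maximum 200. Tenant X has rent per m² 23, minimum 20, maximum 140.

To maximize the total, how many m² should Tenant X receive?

110

Meeting every minimum uses 30+10+10+30+0+30+0+20 = 130 m², leaving 310.
Highest rent per m² first: Tenant R 28 > Tenant Z 27 > Tenant X 23 > Tenant H 14 > Tenant N 10 > Tenant Q 9 > Tenant M 7 > Tenant C 6.
Tenant R takes 150 more to reach its cap of 160 → 160 left.
Tenant Z takes 70 more to reach its cap of 100 → 90 left.
Tenant X has room for 120 more but only 90 remain, so it gets 110.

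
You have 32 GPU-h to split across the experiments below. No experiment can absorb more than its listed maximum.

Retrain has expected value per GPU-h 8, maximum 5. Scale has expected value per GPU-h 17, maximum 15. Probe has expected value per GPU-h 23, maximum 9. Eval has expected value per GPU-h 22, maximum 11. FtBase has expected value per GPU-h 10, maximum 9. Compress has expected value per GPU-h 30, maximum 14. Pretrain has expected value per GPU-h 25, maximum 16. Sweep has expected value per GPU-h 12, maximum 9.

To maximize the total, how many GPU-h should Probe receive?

2

Rank by expected value per GPU-h: Compress 30 > Pretrain 25 > Probe 23 > Eval 22 > Scale 17 > Sweep 12 > FtBase 10 > Retrain 8.
Compress: +14 to 14 (cap) → 18 left.
Pretrain takes 16 to reach its cap of 16 → 2 left.
Probe has room for 9 but only 2 remain, so it gets 2.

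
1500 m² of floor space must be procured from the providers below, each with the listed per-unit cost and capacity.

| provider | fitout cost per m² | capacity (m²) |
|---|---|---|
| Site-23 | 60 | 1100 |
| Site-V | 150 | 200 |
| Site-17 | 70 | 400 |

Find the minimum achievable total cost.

94000

Cheapest first:
Site-23 (60): use full 1100 → 400 m² to go.
Take 400 from Site-17 at 70 → need 0 more.
Site-V: unused.
Cost = 1100×60 + 400×70 = 94000.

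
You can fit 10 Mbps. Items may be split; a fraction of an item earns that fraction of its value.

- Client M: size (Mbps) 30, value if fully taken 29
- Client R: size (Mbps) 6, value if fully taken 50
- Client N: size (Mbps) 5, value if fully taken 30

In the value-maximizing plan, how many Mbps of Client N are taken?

Best value per unit of size first: Client R 50/6≈8.33, Client N 30/5≈6, Client M 29/30≈0.967.
Client R: take in full, 6 Mbps for value 50 — 4 left.
Fill the last 4 Mbps with part of Client N: 4/5 of it earns 24.

4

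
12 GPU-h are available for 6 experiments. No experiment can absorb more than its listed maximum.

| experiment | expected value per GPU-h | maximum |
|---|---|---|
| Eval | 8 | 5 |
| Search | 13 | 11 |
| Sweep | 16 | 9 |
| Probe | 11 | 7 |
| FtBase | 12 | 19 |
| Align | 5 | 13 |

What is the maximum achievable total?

183

Order the experiments by expected value per GPU-h: Sweep 16 > Search 13 > FtBase 12 > Probe 11 > Eval 8 > Align 5.
Sweep: +9 to 9 (cap) → 3 left.
Search: +3 (room for 11) → 3. Pool exhausted.
Total = 13×3 + 16×9 = 183.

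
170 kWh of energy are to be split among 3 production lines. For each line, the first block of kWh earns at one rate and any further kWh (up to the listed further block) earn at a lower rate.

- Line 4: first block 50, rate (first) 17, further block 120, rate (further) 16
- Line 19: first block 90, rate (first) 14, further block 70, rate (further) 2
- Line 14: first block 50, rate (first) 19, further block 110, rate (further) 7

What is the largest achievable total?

Treat each block as its own option and order by rate: Line 14/first 19 > Line 4/first 17 > Line 4/second 16 > Line 19/first 14 > Line 14/second 7 > Line 19/second 2.
Line 14/first (19): +50 ; 120 left.
Line 4 first at 17: fill all 50 ; 70 left.
70 remain; put them into Line 4 second at 16.
Total = 19×50 + 17×50 + 16×70 = 2920.

2920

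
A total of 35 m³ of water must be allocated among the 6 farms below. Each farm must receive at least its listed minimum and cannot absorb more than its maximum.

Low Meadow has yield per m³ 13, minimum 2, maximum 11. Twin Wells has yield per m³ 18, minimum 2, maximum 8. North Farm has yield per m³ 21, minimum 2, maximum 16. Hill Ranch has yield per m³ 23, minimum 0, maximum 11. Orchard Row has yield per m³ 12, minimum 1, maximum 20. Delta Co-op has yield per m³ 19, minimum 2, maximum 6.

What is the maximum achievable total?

720

Meeting every minimum uses 2+2+2+0+1+2 = 9 m³, leaving 26.
Rank by yield per m³: Hill Ranch 23 > North Farm 21 > Delta Co-op 19 > Twin Wells 18 > Low Meadow 13 > Orchard Row 12.
Give Hill Ranch 11 more to hit its cap of 11 ; 15 left.
Give North Farm 14 more to hit its cap of 16 ; 1 left.
Delta Co-op has room for 4 more but only 1 remain, so it gets 3.
Total = 13×2 + 18×2 + 21×16 + 23×11 + 12×1 + 19×3 = 720.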